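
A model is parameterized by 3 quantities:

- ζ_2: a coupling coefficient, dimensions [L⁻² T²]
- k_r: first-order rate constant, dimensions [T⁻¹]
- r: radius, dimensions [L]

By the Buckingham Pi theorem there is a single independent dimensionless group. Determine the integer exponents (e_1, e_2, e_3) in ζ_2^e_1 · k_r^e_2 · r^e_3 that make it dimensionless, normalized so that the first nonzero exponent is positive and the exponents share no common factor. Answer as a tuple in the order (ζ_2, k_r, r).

(1, 2, 2)

L: e_1·(-2) + e_2·(0) + e_3·(1) = 0
T: e_1·(2) + e_2·(-1) + e_3·(0) = 0
Solving this homogeneous linear system for the smallest-integer solution (first nonzero entry positive) gives (1, 2, 2).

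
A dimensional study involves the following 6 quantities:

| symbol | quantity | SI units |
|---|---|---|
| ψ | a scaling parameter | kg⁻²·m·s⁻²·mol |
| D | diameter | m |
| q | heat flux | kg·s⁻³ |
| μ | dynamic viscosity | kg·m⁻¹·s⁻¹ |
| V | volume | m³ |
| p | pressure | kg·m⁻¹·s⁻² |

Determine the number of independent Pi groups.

2

There are 6 variables and 4 base dimensions (M, L, T, N).
The dimension matrix has rank 4.
Independent dimensionless groups: 6 − 4 = 2.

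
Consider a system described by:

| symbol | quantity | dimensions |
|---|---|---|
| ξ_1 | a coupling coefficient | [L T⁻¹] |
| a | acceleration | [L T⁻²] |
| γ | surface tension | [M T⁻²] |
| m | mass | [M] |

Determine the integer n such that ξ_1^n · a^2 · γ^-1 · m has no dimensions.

Balance the L exponent: (1)·n from ξ_1, plus 2·(1) − (0) + (0) = 2 from the rest, must sum to zero.
n + 2 = 0, so n = -2.

-2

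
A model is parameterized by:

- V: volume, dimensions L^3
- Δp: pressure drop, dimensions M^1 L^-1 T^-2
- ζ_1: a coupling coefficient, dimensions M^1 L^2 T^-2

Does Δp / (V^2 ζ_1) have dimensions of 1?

no

Sum the exponent of each base dimension across the product:
  M: −2·[V]_M + [Δp]_M − [ζ_1]_M = −2·(0) + (1) − (1) = 0
  L: −2·[V]_L + [Δp]_L − [ζ_1]_L = −2·(3) + (-1) − (2) = -9
  T: −2·[V]_T + [Δp]_T − [ζ_1]_T = −2·(0) + (-2) − (-2) = 0
Net dimensions [L⁻⁹] ≠ [1] — not dimensionless.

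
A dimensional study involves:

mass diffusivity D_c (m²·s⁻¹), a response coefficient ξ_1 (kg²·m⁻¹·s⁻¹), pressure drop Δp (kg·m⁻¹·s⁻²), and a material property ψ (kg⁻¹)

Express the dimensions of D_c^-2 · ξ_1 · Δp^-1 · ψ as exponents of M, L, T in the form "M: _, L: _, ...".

Collect each base-dimension exponent across the product:
  M: −2·(0) + (2) − (1) + (-1) = 0
  L: −2·(2) + (-1) − (-1) + (0) = -4
  T: −2·(-1) + (-1) − (-2) + (0) = 3
So the dimensions are [L⁻⁴ T³].

M: 0, L: -4, T: 3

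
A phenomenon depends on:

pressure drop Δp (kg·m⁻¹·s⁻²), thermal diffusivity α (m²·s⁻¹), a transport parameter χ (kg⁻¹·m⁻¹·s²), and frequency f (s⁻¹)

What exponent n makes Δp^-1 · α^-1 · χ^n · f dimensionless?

-1

Balance the M exponent: (-1)·n from χ, plus −(1) − (0) + (0) = -1 from the rest, must sum to zero.
−n − 1 = 0, so n = -1.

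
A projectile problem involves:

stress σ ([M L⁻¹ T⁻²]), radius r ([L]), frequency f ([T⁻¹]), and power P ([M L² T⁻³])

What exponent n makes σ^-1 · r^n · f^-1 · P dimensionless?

Balance the L exponent: (1)·n from r, plus −(-1) − (0) + (2) = 3 from the rest, must sum to zero.
n + 3 = 0, so n = -3.

-3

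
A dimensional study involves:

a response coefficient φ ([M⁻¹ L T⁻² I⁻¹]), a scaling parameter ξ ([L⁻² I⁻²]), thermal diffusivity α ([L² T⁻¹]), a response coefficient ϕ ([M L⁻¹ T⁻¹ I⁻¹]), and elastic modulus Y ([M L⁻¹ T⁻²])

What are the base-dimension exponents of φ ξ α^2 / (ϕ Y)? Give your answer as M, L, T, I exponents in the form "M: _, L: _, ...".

M: -3, L: 5, T: -1, I: -2

Collect each base-dimension exponent across the product:
  M: (-1) + (0) + 2·(0) − (1) − (1) = -3
  L: (1) + (-2) + 2·(2) − (-1) − (-1) = 5
  T: (-2) + (0) + 2·(-1) − (-1) − (-2) = -1
  I: (-1) + (-2) + 2·(0) − (-1) − (0) = -2
So the dimensions are [M⁻³ L⁵ T⁻¹ I⁻²].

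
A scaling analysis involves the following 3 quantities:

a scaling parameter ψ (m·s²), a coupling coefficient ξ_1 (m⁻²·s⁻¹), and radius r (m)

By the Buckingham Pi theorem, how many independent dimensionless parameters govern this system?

There are 3 variables and 2 base dimensions (L, T).
The dimension matrix has rank 2.
Independent dimensionless groups: 3 − 2 = 1.

1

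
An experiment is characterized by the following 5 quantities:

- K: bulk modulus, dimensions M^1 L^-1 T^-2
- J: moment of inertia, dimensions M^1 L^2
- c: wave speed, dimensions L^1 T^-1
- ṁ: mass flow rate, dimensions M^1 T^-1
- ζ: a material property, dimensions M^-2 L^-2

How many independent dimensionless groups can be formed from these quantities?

There are 5 variables and 3 base dimensions (M, L, T).
The dimension matrix has rank 3.
Independent dimensionless groups: 5 − 3 = 2.

2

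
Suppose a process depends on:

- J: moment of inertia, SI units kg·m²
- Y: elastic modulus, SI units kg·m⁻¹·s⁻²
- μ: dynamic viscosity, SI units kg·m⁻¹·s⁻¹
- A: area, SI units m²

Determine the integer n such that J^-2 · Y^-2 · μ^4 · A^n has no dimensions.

Balance the L exponent: (2)·n from A, plus −2·(2) − 2·(-1) + 4·(-1) = -6 from the rest, must sum to zero.
2n − 6 = 0, so n = 3.

3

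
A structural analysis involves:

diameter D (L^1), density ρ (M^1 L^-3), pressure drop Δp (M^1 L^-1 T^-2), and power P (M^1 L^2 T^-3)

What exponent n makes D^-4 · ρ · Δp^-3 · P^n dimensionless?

Balance the M exponent: (1)·n from P, plus −4·(0) + (1) − 3·(1) = -2 from the rest, must sum to zero.
n − 2 = 0, so n = 2.

2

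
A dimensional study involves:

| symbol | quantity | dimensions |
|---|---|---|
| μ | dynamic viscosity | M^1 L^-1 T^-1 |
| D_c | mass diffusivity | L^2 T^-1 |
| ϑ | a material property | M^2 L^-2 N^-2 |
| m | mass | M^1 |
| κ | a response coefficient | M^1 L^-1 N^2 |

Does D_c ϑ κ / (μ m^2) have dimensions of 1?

yes

Sum the exponent of each base dimension across the product:
  M: −[μ]_M + [D_c]_M + [ϑ]_M − 2·[m]_M + [κ]_M = −(1) + (0) + (2) − 2·(1) + (1) = 0
  L: −[μ]_L + [D_c]_L + [ϑ]_L − 2·[m]_L + [κ]_L = −(-1) + (2) + (-2) − 2·(0) + (-1) = 0
  T: −[μ]_T + [D_c]_T + [ϑ]_T − 2·[m]_T + [κ]_T = −(-1) + (-1) + (0) − 2·(0) + (0) = 0
  N: −[μ]_N + [D_c]_N + [ϑ]_N − 2·[m]_N + [κ]_N = −(0) + (0) + (-2) − 2·(0) + (2) = 0
All base exponents vanish — dimensionless.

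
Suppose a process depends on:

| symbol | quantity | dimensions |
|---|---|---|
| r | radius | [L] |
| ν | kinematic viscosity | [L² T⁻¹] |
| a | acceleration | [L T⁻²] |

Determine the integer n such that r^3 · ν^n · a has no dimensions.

-2

Balance the L exponent: (2)·n from ν, plus 3·(1) + (1) = 4 from the rest, must sum to zero.
2n + 4 = 0, so n = -2.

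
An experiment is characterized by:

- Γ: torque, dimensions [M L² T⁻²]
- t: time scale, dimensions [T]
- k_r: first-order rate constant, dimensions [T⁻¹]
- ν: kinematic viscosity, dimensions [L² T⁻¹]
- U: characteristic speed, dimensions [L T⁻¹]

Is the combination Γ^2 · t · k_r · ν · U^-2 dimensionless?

Sum the exponent of each base dimension across the product:
  M: 2·[Γ]_M + [t]_M + [k_r]_M + [ν]_M − 2·[U]_M = 2·(1) + (0) + (0) + (0) − 2·(0) = 2
  L: 2·[Γ]_L + [t]_L + [k_r]_L + [ν]_L − 2·[U]_L = 2·(2) + (0) + (0) + (2) − 2·(1) = 4
  T: 2·[Γ]_T + [t]_T + [k_r]_T + [ν]_T − 2·[U]_T = 2·(-2) + (1) + (-1) + (-1) − 2·(-1) = -3
Net dimensions [M² L⁴ T⁻³] ≠ [1] — not dimensionless.

no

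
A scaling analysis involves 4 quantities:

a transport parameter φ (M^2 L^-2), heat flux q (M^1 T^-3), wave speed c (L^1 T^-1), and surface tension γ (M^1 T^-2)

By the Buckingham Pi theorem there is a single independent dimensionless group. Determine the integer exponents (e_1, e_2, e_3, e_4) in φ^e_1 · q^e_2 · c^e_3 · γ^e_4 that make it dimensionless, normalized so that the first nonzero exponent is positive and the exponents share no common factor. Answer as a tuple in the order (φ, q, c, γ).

(1, 2, 2, -4)

M: e_1·(2) + e_2·(1) + e_3·(0) + e_4·(1) = 0
L: e_1·(-2) + e_2·(0) + e_3·(1) + e_4·(0) = 0
T: e_1·(0) + e_2·(-3) + e_3·(-1) + e_4·(-2) = 0
Solving this homogeneous linear system for the smallest-integer solution (first nonzero entry positive) gives (1, 2, 2, -4).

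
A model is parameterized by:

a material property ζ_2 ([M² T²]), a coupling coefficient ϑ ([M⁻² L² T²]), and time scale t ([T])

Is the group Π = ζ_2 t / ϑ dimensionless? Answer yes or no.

no

Sum the exponent of each base dimension across the product:
  M: [ζ_2]_M − [ϑ]_M + [t]_M = (2) − (-2) + (0) = 4
  L: [ζ_2]_L − [ϑ]_L + [t]_L = (0) − (2) + (0) = -2
  T: [ζ_2]_T − [ϑ]_T + [t]_T = (2) − (2) + (1) = 1
Net dimensions [M⁴ L⁻² T] ≠ [1] — not dimensionless.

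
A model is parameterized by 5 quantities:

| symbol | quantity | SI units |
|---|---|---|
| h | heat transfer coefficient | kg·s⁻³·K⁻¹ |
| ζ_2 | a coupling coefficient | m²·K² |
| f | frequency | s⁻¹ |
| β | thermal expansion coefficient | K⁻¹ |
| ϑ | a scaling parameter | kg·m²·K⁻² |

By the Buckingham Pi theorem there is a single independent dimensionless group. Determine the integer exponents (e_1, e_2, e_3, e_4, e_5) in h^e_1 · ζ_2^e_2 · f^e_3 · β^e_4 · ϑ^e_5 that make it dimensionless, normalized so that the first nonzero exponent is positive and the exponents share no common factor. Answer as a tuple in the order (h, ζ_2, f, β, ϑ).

M: e_1·(1) + e_2·(0) + e_3·(0) + e_4·(0) + e_5·(1) = 0
L: e_1·(0) + e_2·(2) + e_3·(0) + e_4·(0) + e_5·(2) = 0
T: e_1·(-3) + e_2·(0) + e_3·(-1) + e_4·(0) + e_5·(0) = 0
Θ: e_1·(-1) + e_2·(2) + e_3·(0) + e_4·(-1) + e_5·(-2) = 0
Solving this homogeneous linear system for the smallest-integer solution (first nonzero entry positive) gives (1, 1, -3, 3, -1).

(1, 1, -3, 3, -1)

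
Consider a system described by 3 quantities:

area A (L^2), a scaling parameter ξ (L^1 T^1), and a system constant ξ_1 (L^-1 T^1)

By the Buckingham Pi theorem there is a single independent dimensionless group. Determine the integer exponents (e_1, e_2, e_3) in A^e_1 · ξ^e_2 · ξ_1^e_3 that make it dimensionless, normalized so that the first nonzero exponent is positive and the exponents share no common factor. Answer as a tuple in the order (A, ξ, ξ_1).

(1, -1, 1)

L: e_1·(2) + e_2·(1) + e_3·(-1) = 0
T: e_1·(0) + e_2·(1) + e_3·(1) = 0
Solving this homogeneous linear system for the smallest-integer solution (first nonzero entry positive) gives (1, -1, 1).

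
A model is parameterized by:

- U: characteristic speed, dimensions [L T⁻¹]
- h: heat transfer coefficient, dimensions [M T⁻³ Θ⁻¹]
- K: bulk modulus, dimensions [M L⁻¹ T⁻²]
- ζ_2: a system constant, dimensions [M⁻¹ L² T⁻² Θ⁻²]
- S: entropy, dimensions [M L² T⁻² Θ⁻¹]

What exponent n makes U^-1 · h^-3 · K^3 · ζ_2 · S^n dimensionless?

1

Balance the M exponent: (1)·n from S, plus −(0) − 3·(1) + 3·(1) + (-1) = -1 from the rest, must sum to zero.
n − 1 = 0, so n = 1.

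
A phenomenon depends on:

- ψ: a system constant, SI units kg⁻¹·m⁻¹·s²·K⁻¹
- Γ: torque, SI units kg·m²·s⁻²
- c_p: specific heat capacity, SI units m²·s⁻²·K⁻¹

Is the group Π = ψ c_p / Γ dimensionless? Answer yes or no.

no

Sum the exponent of each base dimension across the product:
  M: [ψ]_M − [Γ]_M + [c_p]_M = (-1) − (1) + (0) = -2
  L: [ψ]_L − [Γ]_L + [c_p]_L = (-1) − (2) + (2) = -1
  T: [ψ]_T − [Γ]_T + [c_p]_T = (2) − (-2) + (-2) = 2
  Θ: [ψ]_Θ − [Γ]_Θ + [c_p]_Θ = (-1) − (0) + (-1) = -2
Net dimensions [M⁻² L⁻¹ T² Θ⁻²] ≠ [1] — not dimensionless.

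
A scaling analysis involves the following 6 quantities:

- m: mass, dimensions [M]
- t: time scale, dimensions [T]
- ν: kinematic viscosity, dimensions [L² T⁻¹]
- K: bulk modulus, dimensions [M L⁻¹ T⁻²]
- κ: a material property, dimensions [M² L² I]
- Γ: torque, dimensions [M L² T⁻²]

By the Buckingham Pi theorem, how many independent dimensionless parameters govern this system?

There are 6 variables and 4 base dimensions (M, L, T, I).
The dimension matrix has rank 4.
Independent dimensionless groups: 6 − 4 = 2.

2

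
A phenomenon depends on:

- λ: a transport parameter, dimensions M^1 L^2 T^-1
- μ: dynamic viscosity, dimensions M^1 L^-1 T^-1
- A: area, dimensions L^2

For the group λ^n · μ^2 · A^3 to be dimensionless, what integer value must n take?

Balance the M exponent: (1)·n from λ, plus 2·(1) + 3·(0) = 2 from the rest, must sum to zero.
n + 2 = 0, so n = -2.

-2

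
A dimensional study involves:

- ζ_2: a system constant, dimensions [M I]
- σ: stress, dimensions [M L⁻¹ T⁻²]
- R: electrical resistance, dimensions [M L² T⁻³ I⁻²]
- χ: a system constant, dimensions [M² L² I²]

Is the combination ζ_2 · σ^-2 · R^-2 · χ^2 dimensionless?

no

Sum the exponent of each base dimension across the product:
  M: [ζ_2]_M − 2·[σ]_M − 2·[R]_M + 2·[χ]_M = (1) − 2·(1) − 2·(1) + 2·(2) = 1
  L: [ζ_2]_L − 2·[σ]_L − 2·[R]_L + 2·[χ]_L = (0) − 2·(-1) − 2·(2) + 2·(2) = 2
  T: [ζ_2]_T − 2·[σ]_T − 2·[R]_T + 2·[χ]_T = (0) − 2·(-2) − 2·(-3) + 2·(0) = 10
  I: [ζ_2]_I − 2·[σ]_I − 2·[R]_I + 2·[χ]_I = (1) − 2·(0) − 2·(-2) + 2·(2) = 9
Net dimensions [M L² T¹⁰ I⁹] ≠ [1] — not dimensionless.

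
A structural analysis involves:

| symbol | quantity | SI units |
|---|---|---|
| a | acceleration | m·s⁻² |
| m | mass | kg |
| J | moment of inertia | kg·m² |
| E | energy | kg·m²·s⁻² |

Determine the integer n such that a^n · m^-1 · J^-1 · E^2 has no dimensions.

Balance the L exponent: (1)·n from a, plus −(0) − (2) + 2·(2) = 2 from the rest, must sum to zero.
n + 2 = 0, so n = -2.

-2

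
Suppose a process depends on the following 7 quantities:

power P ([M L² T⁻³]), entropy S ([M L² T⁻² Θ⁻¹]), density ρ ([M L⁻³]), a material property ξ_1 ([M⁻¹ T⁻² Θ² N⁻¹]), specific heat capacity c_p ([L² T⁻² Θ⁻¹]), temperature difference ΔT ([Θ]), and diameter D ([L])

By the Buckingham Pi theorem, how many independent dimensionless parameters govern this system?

2

There are 7 variables and 5 base dimensions (M, L, T, Θ, N).
The dimension matrix has rank 5.
Independent dimensionless groups: 7 − 5 = 2.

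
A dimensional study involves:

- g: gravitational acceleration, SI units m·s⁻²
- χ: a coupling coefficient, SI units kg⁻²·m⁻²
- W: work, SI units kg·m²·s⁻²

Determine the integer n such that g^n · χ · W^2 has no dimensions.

-2

Balance the L exponent: (1)·n from g, plus (-2) + 2·(2) = 2 from the rest, must sum to zero.
n + 2 = 0, so n = -2.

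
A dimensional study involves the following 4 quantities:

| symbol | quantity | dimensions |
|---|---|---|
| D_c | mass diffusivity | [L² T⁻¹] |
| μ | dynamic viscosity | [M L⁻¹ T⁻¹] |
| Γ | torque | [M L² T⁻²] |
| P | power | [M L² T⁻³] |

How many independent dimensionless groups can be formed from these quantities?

1

There are 4 variables and 3 base dimensions (M, L, T).
The dimension matrix has rank 3.
Independent dimensionless groups: 4 − 3 = 1.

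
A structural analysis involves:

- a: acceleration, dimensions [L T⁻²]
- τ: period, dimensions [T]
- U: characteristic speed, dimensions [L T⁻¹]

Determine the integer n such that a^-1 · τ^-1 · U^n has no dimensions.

1

Balance the L exponent: (1)·n from U, plus −(1) − (0) = -1 from the rest, must sum to zero.
n − 1 = 0, so n = 1.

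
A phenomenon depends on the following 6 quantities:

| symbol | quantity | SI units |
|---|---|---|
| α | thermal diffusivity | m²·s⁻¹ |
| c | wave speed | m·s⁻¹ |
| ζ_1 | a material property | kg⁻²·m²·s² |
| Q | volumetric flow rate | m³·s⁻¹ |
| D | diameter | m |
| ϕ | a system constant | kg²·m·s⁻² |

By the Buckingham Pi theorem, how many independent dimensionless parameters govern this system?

3

There are 6 variables and 3 base dimensions (M, L, T).
The dimension matrix has rank 3.
Independent dimensionless groups: 6 − 3 = 3.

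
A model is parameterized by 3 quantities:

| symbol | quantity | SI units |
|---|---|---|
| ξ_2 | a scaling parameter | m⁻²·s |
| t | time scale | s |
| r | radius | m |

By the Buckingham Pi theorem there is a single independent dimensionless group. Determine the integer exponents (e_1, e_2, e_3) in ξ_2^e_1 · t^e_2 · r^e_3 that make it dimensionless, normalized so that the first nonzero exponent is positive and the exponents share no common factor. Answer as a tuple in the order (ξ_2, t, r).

L: e_1·(-2) + e_2·(0) + e_3·(1) = 0
T: e_1·(1) + e_2·(1) + e_3·(0) = 0
Solving this homogeneous linear system for the smallest-integer solution (first nonzero entry positive) gives (1, -1, 2).

(1, -1, 2)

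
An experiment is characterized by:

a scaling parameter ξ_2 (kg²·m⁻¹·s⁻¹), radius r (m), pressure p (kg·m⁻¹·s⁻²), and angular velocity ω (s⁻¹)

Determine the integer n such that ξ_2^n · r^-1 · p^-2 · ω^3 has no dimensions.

Balance the M exponent: (2)·n from ξ_2, plus −(0) − 2·(1) + 3·(0) = -2 from the rest, must sum to zero.
2n − 2 = 0, so n = 1.

1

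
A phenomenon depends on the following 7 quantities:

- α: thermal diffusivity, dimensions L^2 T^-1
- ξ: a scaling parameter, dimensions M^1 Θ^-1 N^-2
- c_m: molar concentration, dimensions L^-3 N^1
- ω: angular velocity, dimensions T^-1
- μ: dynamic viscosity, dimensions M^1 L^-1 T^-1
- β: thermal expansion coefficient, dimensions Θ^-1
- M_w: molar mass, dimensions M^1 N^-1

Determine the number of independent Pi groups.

There are 7 variables and 5 base dimensions (M, L, T, Θ, N).
The dimension matrix has rank 5.
Independent dimensionless groups: 7 − 5 = 2.

2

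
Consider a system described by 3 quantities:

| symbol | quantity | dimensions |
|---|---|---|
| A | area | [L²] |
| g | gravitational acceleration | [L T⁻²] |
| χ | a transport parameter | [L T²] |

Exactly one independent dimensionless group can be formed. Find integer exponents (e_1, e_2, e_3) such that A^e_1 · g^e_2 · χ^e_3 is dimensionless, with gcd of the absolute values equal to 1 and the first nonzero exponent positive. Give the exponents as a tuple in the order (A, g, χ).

(1, -1, -1)

L: e_1·(2) + e_2·(1) + e_3·(1) = 0
T: e_1·(0) + e_2·(-2) + e_3·(2) = 0
Solving this homogeneous linear system for the smallest-integer solution (first nonzero entry positive) gives (1, -1, -1).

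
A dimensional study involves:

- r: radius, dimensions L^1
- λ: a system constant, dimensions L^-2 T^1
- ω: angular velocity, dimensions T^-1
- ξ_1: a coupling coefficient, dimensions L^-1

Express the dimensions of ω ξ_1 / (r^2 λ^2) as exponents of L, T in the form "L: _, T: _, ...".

Collect each base-dimension exponent across the product:
  L: −2·(1) − 2·(-2) + (0) + (-1) = 1
  T: −2·(0) − 2·(1) + (-1) + (0) = -3
So the dimensions are [L T⁻³].

L: 1, T: -3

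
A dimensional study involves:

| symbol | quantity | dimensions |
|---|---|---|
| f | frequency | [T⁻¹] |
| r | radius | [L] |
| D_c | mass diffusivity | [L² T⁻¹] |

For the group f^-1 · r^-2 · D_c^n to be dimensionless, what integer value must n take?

Balance the L exponent: (2)·n from D_c, plus −(0) − 2·(1) = -2 from the rest, must sum to zero.
2n − 2 = 0, so n = 1.

1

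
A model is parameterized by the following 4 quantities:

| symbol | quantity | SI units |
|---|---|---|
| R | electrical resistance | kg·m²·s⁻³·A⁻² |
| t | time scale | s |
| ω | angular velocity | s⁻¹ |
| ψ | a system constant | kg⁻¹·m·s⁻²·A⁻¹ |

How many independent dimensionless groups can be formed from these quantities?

There are 4 variables and 4 base dimensions (M, L, T, I).
The dimension matrix has rank 3 (less than 4: the dimension vectors are linearly dependent).
Independent dimensionless groups: 4 − 3 = 1.

1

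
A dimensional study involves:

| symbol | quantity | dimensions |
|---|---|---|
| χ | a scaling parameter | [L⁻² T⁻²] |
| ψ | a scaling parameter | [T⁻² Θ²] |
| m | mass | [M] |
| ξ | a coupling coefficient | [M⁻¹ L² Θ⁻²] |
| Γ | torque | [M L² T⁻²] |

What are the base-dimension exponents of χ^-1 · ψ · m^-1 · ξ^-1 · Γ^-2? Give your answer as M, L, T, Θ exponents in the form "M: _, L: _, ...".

Collect each base-dimension exponent across the product:
  M: −(0) + (0) − (1) − (-1) − 2·(1) = -2
  L: −(-2) + (0) − (0) − (2) − 2·(2) = -4
  T: −(-2) + (-2) − (0) − (0) − 2·(-2) = 4
  Θ: −(0) + (2) − (0) − (-2) − 2·(0) = 4
So the dimensions are [M⁻² L⁻⁴ T⁴ Θ⁴].

M: -2, L: -4, T: 4, Θ: 4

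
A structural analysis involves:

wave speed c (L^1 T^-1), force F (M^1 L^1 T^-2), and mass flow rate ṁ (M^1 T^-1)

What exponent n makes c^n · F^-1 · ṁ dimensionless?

Balance the L exponent: (1)·n from c, plus −(1) + (0) = -1 from the rest, must sum to zero.
n − 1 = 0, so n = 1.

1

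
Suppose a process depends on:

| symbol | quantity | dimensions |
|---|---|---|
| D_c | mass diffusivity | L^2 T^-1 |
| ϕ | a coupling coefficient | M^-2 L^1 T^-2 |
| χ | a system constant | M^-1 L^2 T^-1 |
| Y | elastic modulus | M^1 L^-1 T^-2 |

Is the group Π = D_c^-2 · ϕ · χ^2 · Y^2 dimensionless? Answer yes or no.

no

Sum the exponent of each base dimension across the product:
  M: −2·[D_c]_M + [ϕ]_M + 2·[χ]_M + 2·[Y]_M = −2·(0) + (-2) + 2·(-1) + 2·(1) = -2
  L: −2·[D_c]_L + [ϕ]_L + 2·[χ]_L + 2·[Y]_L = −2·(2) + (1) + 2·(2) + 2·(-1) = -1
  T: −2·[D_c]_T + [ϕ]_T + 2·[χ]_T + 2·[Y]_T = −2·(-1) + (-2) + 2·(-1) + 2·(-2) = -6
Net dimensions [M⁻² L⁻¹ T⁻⁶] ≠ [1] — not dimensionless.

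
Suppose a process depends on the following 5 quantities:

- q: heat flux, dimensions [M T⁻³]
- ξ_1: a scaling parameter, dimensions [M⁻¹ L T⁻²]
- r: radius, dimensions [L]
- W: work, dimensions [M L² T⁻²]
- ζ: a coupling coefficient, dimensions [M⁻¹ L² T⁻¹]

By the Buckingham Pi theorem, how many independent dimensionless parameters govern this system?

2

There are 5 variables and 3 base dimensions (M, L, T).
The dimension matrix has rank 3.
Independent dimensionless groups: 5 − 3 = 2.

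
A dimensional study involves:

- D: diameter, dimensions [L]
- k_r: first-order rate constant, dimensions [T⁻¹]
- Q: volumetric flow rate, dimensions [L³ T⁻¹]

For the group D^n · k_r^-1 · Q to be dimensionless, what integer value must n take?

Balance the L exponent: (1)·n from D, plus −(0) + (3) = 3 from the rest, must sum to zero.
n + 3 = 0, so n = -3.

-3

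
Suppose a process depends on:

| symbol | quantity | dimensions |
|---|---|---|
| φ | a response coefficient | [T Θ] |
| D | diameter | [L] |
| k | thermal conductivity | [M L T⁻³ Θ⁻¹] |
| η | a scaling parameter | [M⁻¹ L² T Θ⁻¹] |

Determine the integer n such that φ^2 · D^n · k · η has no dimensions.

Balance the L exponent: (1)·n from D, plus 2·(0) + (1) + (2) = 3 from the rest, must sum to zero.
n + 3 = 0, so n = -3.

-3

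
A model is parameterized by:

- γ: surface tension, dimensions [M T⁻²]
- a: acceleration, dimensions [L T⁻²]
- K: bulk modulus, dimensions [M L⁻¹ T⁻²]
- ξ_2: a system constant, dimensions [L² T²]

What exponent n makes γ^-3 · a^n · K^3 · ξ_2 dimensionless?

Balance the L exponent: (1)·n from a, plus −3·(0) + 3·(-1) + (2) = -1 from the rest, must sum to zero.
n − 1 = 0, so n = 1.

1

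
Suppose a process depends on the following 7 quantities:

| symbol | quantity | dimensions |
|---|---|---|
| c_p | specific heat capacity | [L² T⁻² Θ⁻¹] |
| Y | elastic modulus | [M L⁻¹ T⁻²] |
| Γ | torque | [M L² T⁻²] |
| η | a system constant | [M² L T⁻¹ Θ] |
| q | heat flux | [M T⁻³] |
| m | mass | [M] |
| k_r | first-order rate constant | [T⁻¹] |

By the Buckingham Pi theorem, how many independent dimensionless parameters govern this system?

3

There are 7 variables and 4 base dimensions (M, L, T, Θ).
The dimension matrix has rank 4.
Independent dimensionless groups: 7 − 4 = 3.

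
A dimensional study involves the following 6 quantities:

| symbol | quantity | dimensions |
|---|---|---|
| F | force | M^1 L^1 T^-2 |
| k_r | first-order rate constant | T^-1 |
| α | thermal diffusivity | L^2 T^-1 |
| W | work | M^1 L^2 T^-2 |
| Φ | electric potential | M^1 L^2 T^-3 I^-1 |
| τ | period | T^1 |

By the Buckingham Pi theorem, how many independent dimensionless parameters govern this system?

There are 6 variables and 4 base dimensions (M, L, T, I).
The dimension matrix has rank 4.
Independent dimensionless groups: 6 − 4 = 2.

2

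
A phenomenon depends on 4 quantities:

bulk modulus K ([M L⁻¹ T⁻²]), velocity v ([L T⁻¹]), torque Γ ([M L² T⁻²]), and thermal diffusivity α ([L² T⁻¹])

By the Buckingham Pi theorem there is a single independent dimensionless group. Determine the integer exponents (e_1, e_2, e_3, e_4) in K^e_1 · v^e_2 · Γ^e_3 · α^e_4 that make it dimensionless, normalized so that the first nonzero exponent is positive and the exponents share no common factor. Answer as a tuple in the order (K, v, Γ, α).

(1, -3, -1, 3)

M: e_1·(1) + e_2·(0) + e_3·(1) + e_4·(0) = 0
L: e_1·(-1) + e_2·(1) + e_3·(2) + e_4·(2) = 0
T: e_1·(-2) + e_2·(-1) + e_3·(-2) + e_4·(-1) = 0
Solving this homogeneous linear system for the smallest-integer solution (first nonzero entry positive) gives (1, -3, -1, 3).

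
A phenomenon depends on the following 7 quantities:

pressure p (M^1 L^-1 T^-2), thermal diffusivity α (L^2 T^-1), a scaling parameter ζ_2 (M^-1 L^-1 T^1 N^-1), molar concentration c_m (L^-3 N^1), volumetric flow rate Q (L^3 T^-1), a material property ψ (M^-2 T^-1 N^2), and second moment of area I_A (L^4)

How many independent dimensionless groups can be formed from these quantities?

3

There are 7 variables and 4 base dimensions (M, L, T, N).
The dimension matrix has rank 4.
Independent dimensionless groups: 7 − 4 = 3.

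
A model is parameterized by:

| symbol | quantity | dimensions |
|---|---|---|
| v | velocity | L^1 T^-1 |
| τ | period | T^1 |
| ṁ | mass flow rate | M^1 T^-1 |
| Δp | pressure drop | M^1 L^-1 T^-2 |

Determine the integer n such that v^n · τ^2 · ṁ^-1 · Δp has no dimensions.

1

Balance the L exponent: (1)·n from v, plus 2·(0) − (0) + (-1) = -1 from the rest, must sum to zero.
n − 1 = 0, so n = 1.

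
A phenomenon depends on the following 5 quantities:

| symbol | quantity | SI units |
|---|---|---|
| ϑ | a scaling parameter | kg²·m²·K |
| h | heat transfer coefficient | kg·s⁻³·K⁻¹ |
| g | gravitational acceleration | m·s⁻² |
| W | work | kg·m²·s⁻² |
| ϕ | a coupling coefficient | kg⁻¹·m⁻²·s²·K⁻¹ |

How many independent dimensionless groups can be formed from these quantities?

There are 5 variables and 4 base dimensions (M, L, T, Θ).
The dimension matrix has rank 4.
Independent dimensionless groups: 5 − 4 = 1.

1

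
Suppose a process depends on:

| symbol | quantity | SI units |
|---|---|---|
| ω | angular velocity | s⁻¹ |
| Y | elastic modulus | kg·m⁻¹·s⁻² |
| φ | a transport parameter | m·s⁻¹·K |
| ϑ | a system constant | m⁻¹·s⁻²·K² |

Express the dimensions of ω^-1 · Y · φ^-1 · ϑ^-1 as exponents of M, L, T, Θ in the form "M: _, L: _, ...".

Collect each base-dimension exponent across the product:
  M: −(0) + (1) − (0) − (0) = 1
  L: −(0) + (-1) − (1) − (-1) = -1
  T: −(-1) + (-2) − (-1) − (-2) = 2
  Θ: −(0) + (0) − (1) − (2) = -3
So the dimensions are [M L⁻¹ T² Θ⁻³].

M: 1, L: -1, T: 2, Θ: -3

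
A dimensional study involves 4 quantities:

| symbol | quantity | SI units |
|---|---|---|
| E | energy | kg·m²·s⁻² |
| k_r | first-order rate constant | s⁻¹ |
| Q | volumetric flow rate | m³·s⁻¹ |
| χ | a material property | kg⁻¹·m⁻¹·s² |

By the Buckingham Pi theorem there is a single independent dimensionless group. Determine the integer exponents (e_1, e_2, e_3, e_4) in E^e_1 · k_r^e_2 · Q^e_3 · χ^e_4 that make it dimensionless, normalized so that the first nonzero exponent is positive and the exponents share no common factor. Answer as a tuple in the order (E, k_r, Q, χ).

(3, 1, -1, 3)

M: e_1·(1) + e_2·(0) + e_3·(0) + e_4·(-1) = 0
L: e_1·(2) + e_2·(0) + e_3·(3) + e_4·(-1) = 0
T: e_1·(-2) + e_2·(-1) + e_3·(-1) + e_4·(2) = 0
Solving this homogeneous linear system for the smallest-integer solution (first nonzero entry positive) gives (3, 1, -1, 3).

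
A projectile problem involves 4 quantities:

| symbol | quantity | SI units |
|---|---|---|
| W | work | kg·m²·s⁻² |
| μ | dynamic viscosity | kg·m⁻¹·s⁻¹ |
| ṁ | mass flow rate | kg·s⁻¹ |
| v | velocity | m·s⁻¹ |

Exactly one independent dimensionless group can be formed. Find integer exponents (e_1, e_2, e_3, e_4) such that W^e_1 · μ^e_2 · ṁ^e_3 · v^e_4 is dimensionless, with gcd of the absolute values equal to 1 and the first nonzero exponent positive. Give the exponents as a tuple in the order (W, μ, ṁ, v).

M: e_1·(1) + e_2·(1) + e_3·(1) + e_4·(0) = 0
L: e_1·(2) + e_2·(-1) + e_3·(0) + e_4·(1) = 0
T: e_1·(-2) + e_2·(-1) + e_3·(-1) + e_4·(-1) = 0
Solving this homogeneous linear system for the smallest-integer solution (first nonzero entry positive) gives (1, 1, -2, -1).

(1, 1, -2, -1)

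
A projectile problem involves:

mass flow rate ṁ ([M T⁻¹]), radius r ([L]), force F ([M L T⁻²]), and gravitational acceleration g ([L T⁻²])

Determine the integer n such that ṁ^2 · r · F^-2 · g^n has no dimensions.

Balance the L exponent: (1)·n from g, plus 2·(0) + (1) − 2·(1) = -1 from the rest, must sum to zero.
n − 1 = 0, so n = 1.

1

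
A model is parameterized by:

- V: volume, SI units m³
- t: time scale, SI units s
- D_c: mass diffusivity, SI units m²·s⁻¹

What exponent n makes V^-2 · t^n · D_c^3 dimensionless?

Balance the T exponent: (1)·n from t, plus −2·(0) + 3·(-1) = -3 from the rest, must sum to zero.
n − 3 = 0, so n = 3.

3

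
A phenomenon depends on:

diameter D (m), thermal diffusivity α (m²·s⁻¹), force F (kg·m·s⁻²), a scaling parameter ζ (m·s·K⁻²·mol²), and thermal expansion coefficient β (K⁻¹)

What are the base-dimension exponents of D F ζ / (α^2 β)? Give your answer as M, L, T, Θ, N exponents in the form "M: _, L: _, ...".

M: 1, L: -1, T: 1, Θ: -1, N: 2

Collect each base-dimension exponent across the product:
  M: (0) − 2·(0) + (1) + (0) − (0) = 1
  L: (1) − 2·(2) + (1) + (1) − (0) = -1
  T: (0) − 2·(-1) + (-2) + (1) − (0) = 1
  Θ: (0) − 2·(0) + (0) + (-2) − (-1) = -1
  N: (0) − 2·(0) + (0) + (2) − (0) = 2
So the dimensions are [M L⁻¹ T Θ⁻¹ N²].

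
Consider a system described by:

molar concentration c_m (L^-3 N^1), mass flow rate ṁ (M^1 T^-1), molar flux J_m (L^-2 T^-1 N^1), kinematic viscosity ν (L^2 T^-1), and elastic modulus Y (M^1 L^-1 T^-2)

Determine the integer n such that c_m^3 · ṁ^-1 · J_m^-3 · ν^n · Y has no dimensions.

2

Balance the L exponent: (2)·n from ν, plus 3·(-3) − (0) − 3·(-2) + (-1) = -4 from the rest, must sum to zero.
2n − 4 = 0, so n = 2.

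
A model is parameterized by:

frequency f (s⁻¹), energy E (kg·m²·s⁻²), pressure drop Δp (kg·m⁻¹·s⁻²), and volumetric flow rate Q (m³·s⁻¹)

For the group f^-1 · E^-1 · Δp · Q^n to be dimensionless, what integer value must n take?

Balance the L exponent: (3)·n from Q, plus −(0) − (2) + (-1) = -3 from the rest, must sum to zero.
3n − 3 = 0, so n = 1.

1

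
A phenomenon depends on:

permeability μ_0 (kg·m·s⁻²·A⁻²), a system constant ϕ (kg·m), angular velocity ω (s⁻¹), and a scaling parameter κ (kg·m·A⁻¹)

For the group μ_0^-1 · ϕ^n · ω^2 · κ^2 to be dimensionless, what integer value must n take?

Balance the M exponent: (1)·n from ϕ, plus −(1) + 2·(0) + 2·(1) = 1 from the rest, must sum to zero.
n + 1 = 0, so n = -1.

-1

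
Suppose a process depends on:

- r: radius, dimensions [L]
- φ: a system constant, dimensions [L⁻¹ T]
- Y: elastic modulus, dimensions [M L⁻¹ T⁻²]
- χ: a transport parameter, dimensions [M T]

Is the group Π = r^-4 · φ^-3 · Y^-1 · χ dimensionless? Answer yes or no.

yes

Sum the exponent of each base dimension across the product:
  M: −4·[r]_M − 3·[φ]_M − [Y]_M + [χ]_M = −4·(0) − 3·(0) − (1) + (1) = 0
  L: −4·[r]_L − 3·[φ]_L − [Y]_L + [χ]_L = −4·(1) − 3·(-1) − (-1) + (0) = 0
  T: −4·[r]_T − 3·[φ]_T − [Y]_T + [χ]_T = −4·(0) − 3·(1) − (-2) + (1) = 0
All base exponents vanish — dimensionless.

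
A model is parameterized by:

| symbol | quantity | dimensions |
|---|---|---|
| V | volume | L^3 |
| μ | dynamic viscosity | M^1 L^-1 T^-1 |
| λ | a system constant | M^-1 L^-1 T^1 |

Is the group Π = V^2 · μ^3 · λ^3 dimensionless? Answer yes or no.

yes

Sum the exponent of each base dimension across the product:
  M: 2·[V]_M + 3·[μ]_M + 3·[λ]_M = 2·(0) + 3·(1) + 3·(-1) = 0
  L: 2·[V]_L + 3·[μ]_L + 3·[λ]_L = 2·(3) + 3·(-1) + 3·(-1) = 0
  T: 2·[V]_T + 3·[μ]_T + 3·[λ]_T = 2·(0) + 3·(-1) + 3·(1) = 0
All base exponents vanish — dimensionless.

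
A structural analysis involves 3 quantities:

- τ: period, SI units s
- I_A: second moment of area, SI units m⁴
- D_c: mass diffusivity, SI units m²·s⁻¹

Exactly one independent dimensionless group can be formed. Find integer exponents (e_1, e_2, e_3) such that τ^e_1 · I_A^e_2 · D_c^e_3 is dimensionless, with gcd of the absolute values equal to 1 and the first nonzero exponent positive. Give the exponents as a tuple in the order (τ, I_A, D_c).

(2, -1, 2)

L: e_1·(0) + e_2·(4) + e_3·(2) = 0
T: e_1·(1) + e_2·(0) + e_3·(-1) = 0
Solving this homogeneous linear system for the smallest-integer solution (first nonzero entry positive) gives (2, -1, 2).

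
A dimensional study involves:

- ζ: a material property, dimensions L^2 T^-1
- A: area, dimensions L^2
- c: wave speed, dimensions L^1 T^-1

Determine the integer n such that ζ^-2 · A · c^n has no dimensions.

2

Balance the L exponent: (1)·n from c, plus −2·(2) + (2) = -2 from the rest, must sum to zero.
n − 2 = 0, so n = 2.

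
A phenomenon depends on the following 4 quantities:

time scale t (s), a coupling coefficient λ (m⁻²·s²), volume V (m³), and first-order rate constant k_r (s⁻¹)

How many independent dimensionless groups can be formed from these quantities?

2

There are 4 variables and 2 base dimensions (L, T).
The dimension matrix has rank 2.
Independent dimensionless groups: 4 − 2 = 2.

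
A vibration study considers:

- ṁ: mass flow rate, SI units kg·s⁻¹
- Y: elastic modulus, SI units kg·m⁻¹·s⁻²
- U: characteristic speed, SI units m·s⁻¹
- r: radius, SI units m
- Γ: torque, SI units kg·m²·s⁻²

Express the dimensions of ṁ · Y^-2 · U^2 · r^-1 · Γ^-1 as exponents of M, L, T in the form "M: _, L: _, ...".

Collect each base-dimension exponent across the product:
  M: (1) − 2·(1) + 2·(0) − (0) − (1) = -2
  L: (0) − 2·(-1) + 2·(1) − (1) − (2) = 1
  T: (-1) − 2·(-2) + 2·(-1) − (0) − (-2) = 3
So the dimensions are [M⁻² L T³].

M: -2, L: 1, T: 3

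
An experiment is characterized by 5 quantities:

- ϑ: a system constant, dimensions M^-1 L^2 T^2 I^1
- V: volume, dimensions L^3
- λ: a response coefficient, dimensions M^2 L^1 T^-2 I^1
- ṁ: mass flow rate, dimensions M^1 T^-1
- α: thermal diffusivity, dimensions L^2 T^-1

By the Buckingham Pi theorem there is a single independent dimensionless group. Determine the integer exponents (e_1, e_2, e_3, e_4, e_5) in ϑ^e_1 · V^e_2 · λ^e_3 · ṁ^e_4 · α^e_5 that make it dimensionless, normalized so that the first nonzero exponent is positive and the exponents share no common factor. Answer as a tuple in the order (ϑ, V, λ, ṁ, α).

(1, -1, -1, 3, 1)

M: e_1·(-1) + e_2·(0) + e_3·(2) + e_4·(1) + e_5·(0) = 0
L: e_1·(2) + e_2·(3) + e_3·(1) + e_4·(0) + e_5·(2) = 0
T: e_1·(2) + e_2·(0) + e_3·(-2) + e_4·(-1) + e_5·(-1) = 0
I: e_1·(1) + e_2·(0) + e_3·(1) + e_4·(0) + e_5·(0) = 0
Solving this homogeneous linear system for the smallest-integer solution (first nonzero entry positive) gives (1, -1, -1, 3, 1).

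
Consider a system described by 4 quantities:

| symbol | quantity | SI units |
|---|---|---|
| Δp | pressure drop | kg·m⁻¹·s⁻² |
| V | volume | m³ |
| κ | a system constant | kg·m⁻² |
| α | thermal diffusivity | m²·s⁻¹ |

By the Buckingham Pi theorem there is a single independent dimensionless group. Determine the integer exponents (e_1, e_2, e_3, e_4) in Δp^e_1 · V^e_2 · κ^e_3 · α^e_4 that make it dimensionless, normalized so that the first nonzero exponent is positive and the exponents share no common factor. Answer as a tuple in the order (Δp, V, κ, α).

M: e_1·(1) + e_2·(0) + e_3·(1) + e_4·(0) = 0
L: e_1·(-1) + e_2·(3) + e_3·(-2) + e_4·(2) = 0
T: e_1·(-2) + e_2·(0) + e_3·(0) + e_4·(-1) = 0
Solving this homogeneous linear system for the smallest-integer solution (first nonzero entry positive) gives (1, 1, -1, -2).

(1, 1, -1, -2)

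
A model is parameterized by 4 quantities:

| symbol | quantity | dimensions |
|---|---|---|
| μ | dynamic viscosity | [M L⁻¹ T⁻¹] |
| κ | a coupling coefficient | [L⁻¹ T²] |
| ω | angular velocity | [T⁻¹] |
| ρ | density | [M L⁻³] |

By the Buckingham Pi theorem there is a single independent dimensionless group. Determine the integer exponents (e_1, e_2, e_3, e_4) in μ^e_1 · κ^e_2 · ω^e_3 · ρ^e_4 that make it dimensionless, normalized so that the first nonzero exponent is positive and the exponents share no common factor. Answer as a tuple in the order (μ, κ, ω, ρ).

(1, 2, 3, -1)

M: e_1·(1) + e_2·(0) + e_3·(0) + e_4·(1) = 0
L: e_1·(-1) + e_2·(-1) + e_3·(0) + e_4·(-3) = 0
T: e_1·(-1) + e_2·(2) + e_3·(-1) + e_4·(0) = 0
Solving this homogeneous linear system for the smallest-integer solution (first nonzero entry positive) gives (1, 2, 3, -1).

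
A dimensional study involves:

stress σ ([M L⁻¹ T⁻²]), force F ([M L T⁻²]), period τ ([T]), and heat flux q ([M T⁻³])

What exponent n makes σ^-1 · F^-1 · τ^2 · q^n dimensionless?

2

Balance the M exponent: (1)·n from q, plus −(1) − (1) + 2·(0) = -2 from the rest, must sum to zero.
n − 2 = 0, so n = 2.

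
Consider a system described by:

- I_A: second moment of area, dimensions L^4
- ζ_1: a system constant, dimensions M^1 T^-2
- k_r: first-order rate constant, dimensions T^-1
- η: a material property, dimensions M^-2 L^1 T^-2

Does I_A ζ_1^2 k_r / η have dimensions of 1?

no

Sum the exponent of each base dimension across the product:
  M: [I_A]_M + 2·[ζ_1]_M + [k_r]_M − [η]_M = (0) + 2·(1) + (0) − (-2) = 4
  L: [I_A]_L + 2·[ζ_1]_L + [k_r]_L − [η]_L = (4) + 2·(0) + (0) − (1) = 3
  T: [I_A]_T + 2·[ζ_1]_T + [k_r]_T − [η]_T = (0) + 2·(-2) + (-1) − (-2) = -3
Net dimensions [M⁴ L³ T⁻³] ≠ [1] — not dimensionless.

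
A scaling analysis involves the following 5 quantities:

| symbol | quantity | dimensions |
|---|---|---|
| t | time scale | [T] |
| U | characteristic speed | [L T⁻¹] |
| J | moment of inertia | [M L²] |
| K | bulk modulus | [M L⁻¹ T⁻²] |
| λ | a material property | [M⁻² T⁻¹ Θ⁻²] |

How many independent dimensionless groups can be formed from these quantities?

1

There are 5 variables and 4 base dimensions (M, L, T, Θ).
The dimension matrix has rank 4.
Independent dimensionless groups: 5 − 4 = 1.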